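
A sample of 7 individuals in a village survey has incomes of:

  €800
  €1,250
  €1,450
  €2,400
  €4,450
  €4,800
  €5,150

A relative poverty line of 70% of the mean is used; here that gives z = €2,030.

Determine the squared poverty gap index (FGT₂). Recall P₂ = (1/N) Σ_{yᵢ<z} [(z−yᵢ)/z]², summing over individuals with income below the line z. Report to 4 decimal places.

Poor units: €800, €1,250, €1,450 (q = 3 of N = 7).
Relative gaps: (2030−800)/2030 = 0.6059; (2030−1250)/2030 = 0.3842; (2030−1450)/2030 = 0.2857.
Squared: 0.3671; 0.1476; 0.0816.
Sum = 0.596399; P₂ = 0.596399 / 7 = 0.0852.

0.0852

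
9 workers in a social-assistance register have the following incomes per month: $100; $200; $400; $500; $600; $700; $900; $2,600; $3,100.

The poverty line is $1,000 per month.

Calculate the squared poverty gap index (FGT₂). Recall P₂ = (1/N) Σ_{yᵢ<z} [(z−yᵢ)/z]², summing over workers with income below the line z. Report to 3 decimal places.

0.258

Below the line: $100, $200, $400, $500, $600, $700, $900 (q = 7 of N = 9).
Shortfall ratios: (1000−100)/1000 = 0.9000; (1000−200)/1000 = 0.8000; (1000−400)/1000 = 0.6000; (1000−500)/1000 = 0.5000; (1000−600)/1000 = 0.4000; (1000−700)/1000 = 0.3000; (1000−900)/1000 = 0.1000.
Squared: 0.8100; 0.6400; 0.3600; 0.2500; 0.1600; 0.0900; 0.0100.
Sum = 2.320000; P₂ = 2.320000 / 9 = 0.258.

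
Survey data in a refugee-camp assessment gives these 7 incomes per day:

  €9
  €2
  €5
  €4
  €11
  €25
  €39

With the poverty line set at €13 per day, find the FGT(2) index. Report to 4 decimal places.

0.2418

Below the line: €2, €4, €5, €9, €11 (q = 5 of N = 7).
Normalized shortfalls: (13−2)/13 = 0.8462; (13−4)/13 = 0.6923; (13−5)/13 = 0.6154; (13−9)/13 = 0.3077; (13−11)/13 = 0.1538.
Squared: 0.7160; 0.4793; 0.3787; 0.0947; 0.0237.
Sum = 1.692308; P₂ = 1.692308 / 7 = 0.2418.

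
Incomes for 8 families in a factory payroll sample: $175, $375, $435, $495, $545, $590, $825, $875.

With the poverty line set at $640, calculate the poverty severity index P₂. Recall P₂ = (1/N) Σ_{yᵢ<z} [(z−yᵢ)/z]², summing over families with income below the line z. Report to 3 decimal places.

Below the line: $175, $375, $435, $495, $545, $590 (q = 6 of N = 8).
Relative gaps: (640−175)/640 = 0.7266; (640−375)/640 = 0.4141; (640−435)/640 = 0.3203; (640−495)/640 = 0.2266; (640−545)/640 = 0.1484; (640−590)/640 = 0.0781.
Squared: 0.5279; 0.1714; 0.1026; 0.0513; 0.0220; 0.0061.
Sum = 0.881409; P₂ = 0.881409 / 8 = 0.110.

0.110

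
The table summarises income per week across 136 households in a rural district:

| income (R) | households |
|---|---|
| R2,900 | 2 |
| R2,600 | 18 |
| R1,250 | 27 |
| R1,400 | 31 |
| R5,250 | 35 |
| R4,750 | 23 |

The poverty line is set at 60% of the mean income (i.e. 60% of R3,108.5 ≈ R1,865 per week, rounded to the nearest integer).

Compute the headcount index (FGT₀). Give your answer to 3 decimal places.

0.426

58 of the 136 households have income below R1,865.
H = 58/136 = 0.426.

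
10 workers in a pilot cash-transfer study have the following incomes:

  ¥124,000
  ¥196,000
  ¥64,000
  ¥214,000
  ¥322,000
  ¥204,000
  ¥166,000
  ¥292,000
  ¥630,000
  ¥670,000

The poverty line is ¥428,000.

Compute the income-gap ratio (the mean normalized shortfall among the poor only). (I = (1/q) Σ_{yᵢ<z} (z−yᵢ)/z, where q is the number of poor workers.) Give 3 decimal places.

Below z: ¥64,000, ¥124,000, ¥166,000, ¥196,000, ¥204,000, ¥214,000, ¥292,000, ¥322,000 (q = 8 of N = 10).
Shortfall ratios (z−y)/z: 0.8505, 0.7103, 0.6121, 0.5421, 0.5234, 0.5000, 0.3178, 0.2477; sum = 4.303738.
I averages over the q = 8 poor units only: 4.303738 / 8 = 0.538.

0.538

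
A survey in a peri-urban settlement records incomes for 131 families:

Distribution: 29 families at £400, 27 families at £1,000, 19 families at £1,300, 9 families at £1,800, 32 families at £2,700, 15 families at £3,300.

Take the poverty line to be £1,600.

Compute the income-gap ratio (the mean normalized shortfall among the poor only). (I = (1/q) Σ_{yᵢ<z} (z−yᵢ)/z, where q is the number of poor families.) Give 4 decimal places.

0.4725

Poor units: 29×£400, 27×£1,000, 19×£1,300 (q = 75 of N = 131).
Relative gaps: 0.7500 (×29), 0.3750 (×27), 0.1875 (×19); sum = 35.437500.
The income-gap ratio divides by q (the poor only): 35.437500 / 75 = 0.4725.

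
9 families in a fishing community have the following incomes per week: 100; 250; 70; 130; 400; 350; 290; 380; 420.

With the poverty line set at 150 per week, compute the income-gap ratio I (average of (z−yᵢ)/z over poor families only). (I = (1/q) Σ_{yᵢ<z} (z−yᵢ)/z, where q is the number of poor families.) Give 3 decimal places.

Incomes under z: 70, 100, 130 (q = 3 of N = 9).
Relative gaps: 0.5333, 0.3333, 0.1333; sum = 1.000000.
The income-gap ratio divides by q (the poor only): 1.000000 / 3 = 0.333.

0.333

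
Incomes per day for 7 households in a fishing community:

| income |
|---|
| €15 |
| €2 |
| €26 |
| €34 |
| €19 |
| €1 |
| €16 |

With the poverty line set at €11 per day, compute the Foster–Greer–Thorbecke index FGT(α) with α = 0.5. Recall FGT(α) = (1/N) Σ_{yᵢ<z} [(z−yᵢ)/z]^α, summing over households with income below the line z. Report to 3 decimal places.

0.265

Incomes under z: €1, €2 (q = 2 of N = 7).
Relative gaps: (11−1)/11 = 0.9091; (11−2)/11 = 0.8182.
Raised to α = 0.5: 0.95346; 0.90453.
Sum = 1.857997; FGT(0.5) = 1.857997 / 7 = 0.265.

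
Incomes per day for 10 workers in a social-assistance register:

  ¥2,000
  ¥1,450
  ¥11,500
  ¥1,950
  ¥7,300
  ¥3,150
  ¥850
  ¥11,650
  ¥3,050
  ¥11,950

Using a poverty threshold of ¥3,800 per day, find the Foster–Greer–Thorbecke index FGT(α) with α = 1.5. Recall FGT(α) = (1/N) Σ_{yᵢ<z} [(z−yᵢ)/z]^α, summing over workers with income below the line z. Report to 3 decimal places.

0.199

Below z: ¥850, ¥1,450, ¥1,950, ¥2,000, ¥3,050, ¥3,150 (q = 6 of N = 10).
Shortfall ratios: (3800−850)/3800 = 0.7763; (3800−1450)/3800 = 0.6184; (3800−1950)/3800 = 0.4868; (3800−2000)/3800 = 0.4737; (3800−3050)/3800 = 0.1974; (3800−3150)/3800 = 0.1711.
Raised to α = 1.5: 0.68400; 0.48632; 0.33969; 0.32601; 0.08768; 0.07074.
Sum = 1.994457; FGT(1.5) = 1.994457 / 10 = 0.199.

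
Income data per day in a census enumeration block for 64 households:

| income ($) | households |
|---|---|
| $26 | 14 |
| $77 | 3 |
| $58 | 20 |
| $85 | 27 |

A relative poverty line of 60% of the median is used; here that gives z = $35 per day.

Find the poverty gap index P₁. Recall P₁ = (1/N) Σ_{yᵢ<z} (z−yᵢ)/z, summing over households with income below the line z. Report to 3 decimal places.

0.056

Below z: 14×$26 (q = 14 of N = 64).
Relative gaps: (35−26)/35 = 0.2571 (×14).
Σ = 3.600000. Dividing by the full population N = 64 gives P₁ = 0.056.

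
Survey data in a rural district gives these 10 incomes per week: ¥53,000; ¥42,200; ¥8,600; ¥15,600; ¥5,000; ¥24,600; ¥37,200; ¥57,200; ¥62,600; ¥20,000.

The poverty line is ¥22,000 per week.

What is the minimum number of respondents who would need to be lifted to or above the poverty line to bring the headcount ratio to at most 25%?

4 of the 10 respondents are poor, so H = 4/10 = 0.400.
A headcount ratio of at most 25% allows at most ⌊0.25 × 10⌋ = 2 poor respondents.
So at least 4 − 2 = 2 must be lifted.

2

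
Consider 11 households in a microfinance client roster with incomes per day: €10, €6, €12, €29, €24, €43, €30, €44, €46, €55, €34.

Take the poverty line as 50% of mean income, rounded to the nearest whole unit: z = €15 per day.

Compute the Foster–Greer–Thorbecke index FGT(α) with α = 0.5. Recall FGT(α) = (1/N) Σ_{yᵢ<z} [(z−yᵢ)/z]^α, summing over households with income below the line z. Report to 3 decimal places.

Poor units: €6, €10, €12 (q = 3 of N = 11).
Normalized shortfalls: (15−6)/15 = 0.6000; (15−10)/15 = 0.3333; (15−12)/15 = 0.2000.
Raised to α = 0.5: 0.77460; 0.57735; 0.44721.
Sum = 1.799161; FGT(0.5) = 1.799161 / 11 = 0.164.

0.164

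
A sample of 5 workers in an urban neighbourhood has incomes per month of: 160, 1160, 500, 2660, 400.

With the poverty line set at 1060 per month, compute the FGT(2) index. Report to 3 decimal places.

Below the line: 160, 400, 500 (q = 3 of N = 5).
Gap ratios (z−y)/z: (1060−160)/1060 = 0.8491; (1060−400)/1060 = 0.6226; (1060−500)/1060 = 0.5283.
Squared: 0.7209; 0.3877; 0.2791.
Sum = 1.387682; P₂ = 1.387682 / 5 = 0.278.

0.278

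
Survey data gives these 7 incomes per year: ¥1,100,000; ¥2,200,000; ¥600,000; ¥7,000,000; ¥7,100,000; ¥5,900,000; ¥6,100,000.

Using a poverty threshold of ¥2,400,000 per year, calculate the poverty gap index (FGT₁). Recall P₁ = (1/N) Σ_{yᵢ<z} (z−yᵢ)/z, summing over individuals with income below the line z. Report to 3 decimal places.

0.196

Below the line: ¥600,000, ¥1,100,000, ¥2,200,000 (q = 3 of N = 7).
Relative gaps: (2400000−600000)/2400000 = 0.7500; (2400000−1100000)/2400000 = 0.5417; (2400000−2200000)/2400000 = 0.0833.
Sum of shortfalls = 1.375000; P₁ averages over all N: 1.375000 / 7 = 0.196.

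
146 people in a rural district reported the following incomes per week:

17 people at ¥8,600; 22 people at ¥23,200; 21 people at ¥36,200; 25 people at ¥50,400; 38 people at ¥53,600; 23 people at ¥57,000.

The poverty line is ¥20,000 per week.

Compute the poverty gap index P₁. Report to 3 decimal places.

Below the line: 17×¥8,600 (q = 17 of N = 146).
Normalized shortfalls: (20000−8600)/20000 = 0.5700 (×17).
Sum of shortfalls = 9.690000; P₁ averages over all N: 9.690000 / 146 = 0.066.

0.066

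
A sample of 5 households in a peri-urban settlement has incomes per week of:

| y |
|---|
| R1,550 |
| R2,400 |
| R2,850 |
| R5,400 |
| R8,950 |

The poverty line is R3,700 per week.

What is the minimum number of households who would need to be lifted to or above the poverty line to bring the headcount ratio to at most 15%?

3

3 of the 5 households are poor, so H = 3/5 = 0.600.
A headcount ratio of at most 15% allows at most ⌊0.15 × 5⌋ = 0 poor households.
So at least 3 − 0 = 3 must be lifted.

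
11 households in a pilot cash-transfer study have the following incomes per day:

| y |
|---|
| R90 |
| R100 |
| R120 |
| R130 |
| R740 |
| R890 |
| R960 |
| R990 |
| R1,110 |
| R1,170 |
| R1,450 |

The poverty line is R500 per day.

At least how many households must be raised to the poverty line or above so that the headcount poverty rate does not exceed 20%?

2

4 of the 11 households are poor, so H = 4/11 = 0.364.
A headcount ratio of at most 20% allows at most ⌊0.20 × 11⌋ = 2 poor households.
So at least 4 − 2 = 2 must be lifted.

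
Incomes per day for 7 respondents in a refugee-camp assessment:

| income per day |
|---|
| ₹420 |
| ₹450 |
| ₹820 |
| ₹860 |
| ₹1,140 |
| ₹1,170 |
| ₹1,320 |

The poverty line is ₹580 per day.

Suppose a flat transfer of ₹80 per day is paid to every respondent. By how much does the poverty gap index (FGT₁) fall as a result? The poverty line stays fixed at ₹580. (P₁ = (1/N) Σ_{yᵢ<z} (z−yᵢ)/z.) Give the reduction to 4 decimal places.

0.0394

Before: below the line — ₹420, ₹450; poverty gap index (FGT₁) = 0.071429.
After the ₹80 transfer: below the line — ₹500, ₹530; poverty gap index (FGT₁) = 0.032020.
Reduction = 0.071429 − 0.032020 = 0.0394.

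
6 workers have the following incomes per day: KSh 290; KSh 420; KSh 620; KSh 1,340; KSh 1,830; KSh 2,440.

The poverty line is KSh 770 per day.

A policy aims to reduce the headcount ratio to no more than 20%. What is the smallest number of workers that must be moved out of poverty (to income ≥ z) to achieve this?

2

3 of the 6 workers are poor, so H = 3/6 = 0.500.
A headcount ratio of at most 20% allows at most ⌊0.20 × 6⌋ = 1 poor workers.
So at least 3 − 1 = 2 must be lifted.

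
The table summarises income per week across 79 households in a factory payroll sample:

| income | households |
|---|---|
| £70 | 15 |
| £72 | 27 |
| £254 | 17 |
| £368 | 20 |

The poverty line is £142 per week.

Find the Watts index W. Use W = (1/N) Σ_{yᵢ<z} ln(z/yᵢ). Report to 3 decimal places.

0.366

Poor units: 15×£70, 27×£72 (q = 42 of N = 79).
Log shortfalls: ln(142/70) = 0.7073 (×15); ln(142/72) = 0.6792 (×27).
W = 28.947323 / 79 = 0.366.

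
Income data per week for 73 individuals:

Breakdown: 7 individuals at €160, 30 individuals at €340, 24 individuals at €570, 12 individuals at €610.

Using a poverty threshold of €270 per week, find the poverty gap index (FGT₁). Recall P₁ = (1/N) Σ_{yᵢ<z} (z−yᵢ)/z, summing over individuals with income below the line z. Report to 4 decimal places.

0.0391

Below the line: 7×€160 (q = 7 of N = 73).
Relative gaps: (270−160)/270 = 0.4074 (×7).
Sum of shortfalls = 2.851852; P₁ averages over all N: 2.851852 / 73 = 0.0391.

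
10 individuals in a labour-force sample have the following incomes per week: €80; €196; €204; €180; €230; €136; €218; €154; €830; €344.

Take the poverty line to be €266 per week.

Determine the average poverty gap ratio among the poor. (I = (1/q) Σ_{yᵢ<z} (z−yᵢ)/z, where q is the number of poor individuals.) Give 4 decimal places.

0.3430

Incomes under z: €80, €136, €154, €180, €196, €204, €218, €230 (q = 8 of N = 10).
Relative gaps: 0.6992, 0.4887, 0.4211, 0.3233, 0.2632, 0.2331, 0.1805, 0.1353; sum = 2.744361.
I averages over the q = 8 poor units only: 2.744361 / 8 = 0.3430.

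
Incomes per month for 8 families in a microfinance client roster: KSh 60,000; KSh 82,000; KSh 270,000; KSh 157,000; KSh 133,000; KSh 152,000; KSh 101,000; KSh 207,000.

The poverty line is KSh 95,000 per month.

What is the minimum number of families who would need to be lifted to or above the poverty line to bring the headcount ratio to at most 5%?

Currently q = 2 of N = 8 are below the line (H = 0.250).
A headcount ratio of at most 5% allows at most ⌊0.05 × 8⌋ = 0 poor families.
So at least 2 − 0 = 2 must be lifted.

2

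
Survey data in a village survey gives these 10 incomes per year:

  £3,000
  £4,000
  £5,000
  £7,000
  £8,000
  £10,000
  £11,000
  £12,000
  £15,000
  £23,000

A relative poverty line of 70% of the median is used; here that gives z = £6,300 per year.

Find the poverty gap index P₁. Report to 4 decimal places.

0.1095

Incomes under z: £3,000, £4,000, £5,000 (q = 3 of N = 10).
Shortfall ratios: (6300−3000)/6300 = 0.5238; (6300−4000)/6300 = 0.3651; (6300−5000)/6300 = 0.2063.
Σ = 1.095238. Dividing by the full population N = 10 gives P₁ = 0.1095.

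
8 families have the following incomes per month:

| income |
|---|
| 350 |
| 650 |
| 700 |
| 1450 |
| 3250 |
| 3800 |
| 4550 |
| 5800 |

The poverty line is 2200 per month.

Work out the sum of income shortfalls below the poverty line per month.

5650

Poor units: 350, 650, 700, 1450 (q = 4 of N = 8).
Individual gaps: 2200−350 = 1850; 2200−650 = 1550; 2200−700 = 1500; 2200−1450 = 750.
Aggregate gap = 5650.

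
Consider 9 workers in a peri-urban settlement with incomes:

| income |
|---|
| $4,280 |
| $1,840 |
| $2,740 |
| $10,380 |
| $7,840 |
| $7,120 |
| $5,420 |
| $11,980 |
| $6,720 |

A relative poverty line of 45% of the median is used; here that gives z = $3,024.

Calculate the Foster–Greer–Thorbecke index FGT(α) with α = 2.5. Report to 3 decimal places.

Below the line: $1,840, $2,740 (q = 2 of N = 9).
Normalized shortfalls: (3024−1840)/3024 = 0.3915; (3024−2740)/3024 = 0.0939.
Raised to α = 2.5: 0.09592; 0.00270.
Sum = 0.098626; FGT(2.5) = 0.098626 / 9 = 0.011.

0.011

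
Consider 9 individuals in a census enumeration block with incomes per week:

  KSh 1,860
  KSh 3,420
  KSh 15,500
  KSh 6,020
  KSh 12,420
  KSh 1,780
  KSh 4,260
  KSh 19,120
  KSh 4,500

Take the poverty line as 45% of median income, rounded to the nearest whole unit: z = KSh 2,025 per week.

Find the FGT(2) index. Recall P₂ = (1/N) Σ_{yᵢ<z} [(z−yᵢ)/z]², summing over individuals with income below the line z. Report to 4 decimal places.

0.0024

Below z: KSh 1,780, KSh 1,860 (q = 2 of N = 9).
Relative gaps: (2025−1780)/2025 = 0.1210; (2025−1860)/2025 = 0.0815.
Squared: 0.0146; 0.0066.
Sum = 0.021277; P₂ = 0.021277 / 9 = 0.0024.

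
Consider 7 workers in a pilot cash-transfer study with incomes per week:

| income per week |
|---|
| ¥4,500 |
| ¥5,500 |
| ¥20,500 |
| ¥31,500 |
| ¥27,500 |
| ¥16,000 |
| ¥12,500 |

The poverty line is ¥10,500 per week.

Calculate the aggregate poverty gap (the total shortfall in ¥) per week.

¥11,000

Incomes under z: ¥4,500, ¥5,500 (q = 2 of N = 7).
Individual gaps: 10500−4500 = 6000; 10500−5500 = 5000.
Aggregate gap = ¥11,000.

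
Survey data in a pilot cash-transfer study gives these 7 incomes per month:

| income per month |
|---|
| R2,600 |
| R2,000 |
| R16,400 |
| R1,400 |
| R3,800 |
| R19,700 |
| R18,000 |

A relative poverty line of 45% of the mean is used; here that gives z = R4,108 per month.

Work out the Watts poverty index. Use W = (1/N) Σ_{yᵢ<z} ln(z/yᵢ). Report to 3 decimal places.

0.333

Below z: R1,400, R2,000, R2,600, R3,800 (q = 4 of N = 7).
Log gaps: ln(4108/1400) = 1.0765; ln(4108/2000) = 0.7198; ln(4108/2600) = 0.4574; ln(4108/3800) = 0.0779.
W = 2.331613 / 7 = 0.333.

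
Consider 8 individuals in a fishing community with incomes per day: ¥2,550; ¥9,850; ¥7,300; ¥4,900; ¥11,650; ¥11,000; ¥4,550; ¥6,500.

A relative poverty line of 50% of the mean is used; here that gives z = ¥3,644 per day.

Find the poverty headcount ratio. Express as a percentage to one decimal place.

12.5%

1 of the 8 individuals have income below ¥3,644.
H = 1/8 = 12.5%.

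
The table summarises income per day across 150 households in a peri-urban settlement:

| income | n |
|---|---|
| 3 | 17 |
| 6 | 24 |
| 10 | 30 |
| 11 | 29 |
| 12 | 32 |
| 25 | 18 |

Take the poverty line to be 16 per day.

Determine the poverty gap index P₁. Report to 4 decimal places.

0.3808

Below the line: 17×3, 24×6, 30×10, 29×11, 32×12 (q = 132 of N = 150).
Relative gaps: (16−3)/16 = 0.8125 (×17); (16−6)/16 = 0.6250 (×24); (16−10)/16 = 0.3750 (×30); (16−11)/16 = 0.3125 (×29); (16−12)/16 = 0.2500 (×32).
Σ = 57.125000. Dividing by the full population N = 150 gives P₁ = 0.3808.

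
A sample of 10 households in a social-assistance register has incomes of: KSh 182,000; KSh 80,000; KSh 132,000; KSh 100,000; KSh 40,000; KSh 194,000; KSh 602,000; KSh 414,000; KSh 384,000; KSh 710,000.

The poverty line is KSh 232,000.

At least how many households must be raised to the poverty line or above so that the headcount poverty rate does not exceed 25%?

4

Currently q = 6 of N = 10 are below the line (H = 0.600).
A headcount ratio of at most 25% allows at most ⌊0.25 × 10⌋ = 2 poor households.
So at least 6 − 2 = 4 must be lifted.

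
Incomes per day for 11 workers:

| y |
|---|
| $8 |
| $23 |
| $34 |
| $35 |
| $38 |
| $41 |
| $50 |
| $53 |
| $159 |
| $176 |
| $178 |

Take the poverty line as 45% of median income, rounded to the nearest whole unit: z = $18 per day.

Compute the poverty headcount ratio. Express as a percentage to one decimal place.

1 of the 11 workers have income below $18.
H = 1/11 = 9.1%.

9.1%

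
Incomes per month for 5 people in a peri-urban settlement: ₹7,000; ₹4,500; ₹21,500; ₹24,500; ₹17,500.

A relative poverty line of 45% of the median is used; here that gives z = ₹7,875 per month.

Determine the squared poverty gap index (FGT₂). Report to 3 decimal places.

0.039

Below the line: ₹4,500, ₹7,000 (q = 2 of N = 5).
Shortfall ratios: (7875−4500)/7875 = 0.4286; (7875−7000)/7875 = 0.1111.
Squared: 0.1837; 0.0123.
Sum = 0.196019; P₂ = 0.196019 / 5 = 0.039.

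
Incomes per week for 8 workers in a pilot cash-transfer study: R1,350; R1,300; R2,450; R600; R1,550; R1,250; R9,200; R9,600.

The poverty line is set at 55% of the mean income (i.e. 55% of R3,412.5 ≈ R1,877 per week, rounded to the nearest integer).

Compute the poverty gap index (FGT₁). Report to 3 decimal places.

0.222

Incomes under z: R600, R1,250, R1,300, R1,350, R1,550 (q = 5 of N = 8).
Relative gaps: (1877−600)/1877 = 0.6803; (1877−1250)/1877 = 0.3340; (1877−1300)/1877 = 0.3074; (1877−1350)/1877 = 0.2808; (1877−1550)/1877 = 0.1742.
Σ = 1.776771. Dividing by the full population N = 8 gives P₁ = 0.222.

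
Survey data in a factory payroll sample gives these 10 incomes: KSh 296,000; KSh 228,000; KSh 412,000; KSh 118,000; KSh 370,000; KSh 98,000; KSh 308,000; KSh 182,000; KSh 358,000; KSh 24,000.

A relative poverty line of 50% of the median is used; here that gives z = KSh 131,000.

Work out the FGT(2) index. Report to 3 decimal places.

0.074

Poor units: KSh 24,000, KSh 98,000, KSh 118,000 (q = 3 of N = 10).
Relative gaps: (131000−24000)/131000 = 0.8168; (131000−98000)/131000 = 0.2519; (131000−118000)/131000 = 0.0992.
Squared: 0.6672; 0.0635; 0.0098.
Sum = 0.740458; P₂ = 0.740458 / 10 = 0.074.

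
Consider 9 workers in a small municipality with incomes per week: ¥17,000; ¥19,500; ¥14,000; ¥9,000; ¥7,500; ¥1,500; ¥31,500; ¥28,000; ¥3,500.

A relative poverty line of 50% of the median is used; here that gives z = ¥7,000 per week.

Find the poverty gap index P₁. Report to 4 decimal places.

0.1429

Incomes under z: ¥1,500, ¥3,500 (q = 2 of N = 9).
Normalized shortfalls: (7000−1500)/7000 = 0.7857; (7000−3500)/7000 = 0.5000.
Sum of shortfalls = 1.285714; P₁ averages over all N: 1.285714 / 9 = 0.1429.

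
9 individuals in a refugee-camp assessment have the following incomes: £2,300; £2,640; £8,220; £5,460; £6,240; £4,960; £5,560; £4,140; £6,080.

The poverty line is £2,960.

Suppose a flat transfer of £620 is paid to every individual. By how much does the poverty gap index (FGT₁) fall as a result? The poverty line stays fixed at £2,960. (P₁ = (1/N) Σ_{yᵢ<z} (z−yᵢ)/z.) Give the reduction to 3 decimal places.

0.035

Before: below the line — £2,300, £2,640; poverty gap index (FGT₁) = 0.03679.
After the £620 transfer: below the line — £2,920; poverty gap index (FGT₁) = 0.00150.
Reduction = 0.03679 − 0.00150 = 0.035.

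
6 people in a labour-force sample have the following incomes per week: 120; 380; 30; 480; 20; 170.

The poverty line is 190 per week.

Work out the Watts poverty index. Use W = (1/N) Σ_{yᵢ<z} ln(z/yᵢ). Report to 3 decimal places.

0.778

Below z: 20, 30, 120, 170 (q = 4 of N = 6).
Log gaps: ln(190/20) = 2.2513; ln(190/30) = 1.8458; ln(190/120) = 0.4595; ln(190/170) = 0.1112.
W = 4.667876 / 6 = 0.778.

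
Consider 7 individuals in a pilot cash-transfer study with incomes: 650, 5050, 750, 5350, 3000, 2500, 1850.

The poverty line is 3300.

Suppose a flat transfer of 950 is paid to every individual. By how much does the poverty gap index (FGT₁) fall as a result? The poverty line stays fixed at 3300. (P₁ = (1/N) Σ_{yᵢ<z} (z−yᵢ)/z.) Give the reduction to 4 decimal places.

Before: below the line — 650, 750, 1850, 2500, 3000; poverty gap index (FGT₁) = 0.335498.
After the 950 transfer: below the line — 1600, 1700, 2800; poverty gap index (FGT₁) = 0.164502.
Reduction = 0.335498 − 0.164502 = 0.1710.

0.1710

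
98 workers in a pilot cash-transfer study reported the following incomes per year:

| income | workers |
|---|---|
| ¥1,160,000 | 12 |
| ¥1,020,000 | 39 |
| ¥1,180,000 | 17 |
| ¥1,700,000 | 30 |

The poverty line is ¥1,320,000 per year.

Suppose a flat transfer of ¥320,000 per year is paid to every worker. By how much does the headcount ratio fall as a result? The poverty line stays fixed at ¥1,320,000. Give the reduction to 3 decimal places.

0.694

Before: below the line — 39×¥1,020,000, 12×¥1,160,000, 17×¥1,180,000; headcount ratio = 0.69388.
After the ¥320,000 transfer: below the line — none; headcount ratio = 0.00000.
Reduction = 0.69388 − 0.00000 = 0.694.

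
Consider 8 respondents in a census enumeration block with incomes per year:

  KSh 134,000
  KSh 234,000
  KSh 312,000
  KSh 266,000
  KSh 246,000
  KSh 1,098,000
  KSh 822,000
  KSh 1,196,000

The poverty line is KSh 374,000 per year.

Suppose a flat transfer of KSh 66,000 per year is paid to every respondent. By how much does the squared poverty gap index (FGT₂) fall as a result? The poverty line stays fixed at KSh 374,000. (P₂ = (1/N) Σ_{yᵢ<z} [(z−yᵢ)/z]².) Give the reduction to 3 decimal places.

Before: below the line — KSh 134,000, KSh 234,000, KSh 246,000, KSh 266,000, KSh 312,000; squared poverty gap index (FGT₂) = 0.09749.
After the KSh 66,000 transfer: below the line — KSh 200,000, KSh 300,000, KSh 312,000, KSh 332,000; squared poverty gap index (FGT₂) = 0.03696.
Reduction = 0.09749 − 0.03696 = 0.061.

0.061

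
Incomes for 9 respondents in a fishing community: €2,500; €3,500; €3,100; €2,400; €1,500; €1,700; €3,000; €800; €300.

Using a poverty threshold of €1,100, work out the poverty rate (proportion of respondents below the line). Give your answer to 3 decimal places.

2 of the 9 respondents have income below €1,100.
H = 2/9 = 0.222.

0.222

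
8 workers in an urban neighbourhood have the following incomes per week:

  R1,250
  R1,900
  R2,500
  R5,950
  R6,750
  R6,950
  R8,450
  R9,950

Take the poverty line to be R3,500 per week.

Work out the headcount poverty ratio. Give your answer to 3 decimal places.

0.375

3 of the 8 workers have income below R3,500.
H = 3/8 = 0.375.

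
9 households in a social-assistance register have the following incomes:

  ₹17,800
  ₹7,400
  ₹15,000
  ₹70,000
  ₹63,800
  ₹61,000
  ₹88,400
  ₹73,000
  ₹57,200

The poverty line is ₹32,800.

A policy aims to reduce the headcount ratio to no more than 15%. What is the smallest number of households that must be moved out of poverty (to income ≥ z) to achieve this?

2

3 of the 9 households are poor, so H = 3/9 = 0.333.
A headcount ratio of at most 15% allows at most ⌊0.15 × 9⌋ = 1 poor households.
So at least 3 − 1 = 2 must be lifted.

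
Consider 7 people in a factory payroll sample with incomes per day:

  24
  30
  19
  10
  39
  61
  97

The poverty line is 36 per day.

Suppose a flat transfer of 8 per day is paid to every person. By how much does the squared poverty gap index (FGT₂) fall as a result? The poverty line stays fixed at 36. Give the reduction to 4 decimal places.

Before: below the line — 10, 19, 24, 30; squared poverty gap index (FGT₂) = 0.126213.
After the 8 transfer: below the line — 18, 27, 32; squared poverty gap index (FGT₂) = 0.046407.
Reduction = 0.126213 − 0.046407 = 0.0798.

0.0798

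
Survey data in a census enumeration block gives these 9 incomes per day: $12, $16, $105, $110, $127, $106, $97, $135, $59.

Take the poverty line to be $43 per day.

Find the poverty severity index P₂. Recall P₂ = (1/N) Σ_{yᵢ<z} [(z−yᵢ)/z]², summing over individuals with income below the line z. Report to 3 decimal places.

Below the line: $12, $16 (q = 2 of N = 9).
Gap ratios (z−y)/z: (43−12)/43 = 0.7209; (43−16)/43 = 0.6279.
Squared: 0.5197; 0.3943.
Sum = 0.914008; P₂ = 0.914008 / 9 = 0.102.

0.102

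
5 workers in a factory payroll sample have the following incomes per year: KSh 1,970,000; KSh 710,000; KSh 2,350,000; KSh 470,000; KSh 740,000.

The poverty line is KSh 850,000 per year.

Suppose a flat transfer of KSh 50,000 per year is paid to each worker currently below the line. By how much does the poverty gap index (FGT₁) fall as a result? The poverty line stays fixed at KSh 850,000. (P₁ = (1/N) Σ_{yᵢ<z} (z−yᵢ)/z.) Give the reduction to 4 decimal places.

Before: below the line — KSh 470,000, KSh 710,000, KSh 740,000; poverty gap index (FGT₁) = 0.148235.
After the KSh 50,000 transfer: below the line — KSh 520,000, KSh 760,000, KSh 790,000; poverty gap index (FGT₁) = 0.112941.
Reduction = 0.148235 − 0.112941 = 0.0353.

0.0353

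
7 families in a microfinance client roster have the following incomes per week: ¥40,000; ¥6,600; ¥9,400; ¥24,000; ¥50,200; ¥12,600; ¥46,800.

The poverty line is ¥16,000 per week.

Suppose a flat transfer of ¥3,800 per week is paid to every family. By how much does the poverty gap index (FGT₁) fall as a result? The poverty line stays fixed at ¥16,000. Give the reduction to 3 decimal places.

0.098

Before: below the line — ¥6,600, ¥9,400, ¥12,600; poverty gap index (FGT₁) = 0.17321.
After the ¥3,800 transfer: below the line — ¥10,400, ¥13,200; poverty gap index (FGT₁) = 0.07500.
Reduction = 0.17321 − 0.07500 = 0.098.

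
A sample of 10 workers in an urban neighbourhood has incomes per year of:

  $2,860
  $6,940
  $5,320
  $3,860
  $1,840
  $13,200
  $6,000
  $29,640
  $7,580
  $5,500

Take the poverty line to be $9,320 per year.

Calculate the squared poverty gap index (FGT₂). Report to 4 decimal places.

Poor units: $1,840, $2,860, $3,860, $5,320, $5,500, $6,000, $6,940, $7,580 (q = 8 of N = 10).
Gap ratios (z−y)/z: (9320−1840)/9320 = 0.8026; (9320−2860)/9320 = 0.6931; (9320−3860)/9320 = 0.5858; (9320−5320)/9320 = 0.4292; (9320−5500)/9320 = 0.4099; (9320−6000)/9320 = 0.3562; (9320−6940)/9320 = 0.2554; (9320−7580)/9320 = 0.1867.
Squared: 0.6441; 0.4804; 0.3432; 0.1842; 0.1680; 0.1269; 0.0652; 0.0349.
Sum = 2.046920; P₂ = 2.046920 / 10 = 0.2047.

0.2047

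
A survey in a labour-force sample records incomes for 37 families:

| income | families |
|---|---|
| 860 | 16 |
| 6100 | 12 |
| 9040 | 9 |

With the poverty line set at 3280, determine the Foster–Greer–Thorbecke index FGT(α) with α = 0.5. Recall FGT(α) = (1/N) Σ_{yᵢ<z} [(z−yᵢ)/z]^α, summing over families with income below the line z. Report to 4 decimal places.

Incomes under z: 16×860 (q = 16 of N = 37).
Gap ratios (z−y)/z: (3280−860)/3280 = 0.7378 (×16).
Raised to α = 0.5: 0.85896 (×16).
Sum = 13.743291; FGT(0.5) = 13.743291 / 37 = 0.3714.

0.3714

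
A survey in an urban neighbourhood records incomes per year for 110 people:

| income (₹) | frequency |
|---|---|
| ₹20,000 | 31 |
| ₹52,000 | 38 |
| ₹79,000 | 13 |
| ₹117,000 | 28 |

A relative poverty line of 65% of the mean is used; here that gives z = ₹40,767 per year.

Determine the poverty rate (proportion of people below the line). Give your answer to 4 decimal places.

31 of the 110 people have income below ₹40,767.
H = 31/110 = 0.2818.

0.2818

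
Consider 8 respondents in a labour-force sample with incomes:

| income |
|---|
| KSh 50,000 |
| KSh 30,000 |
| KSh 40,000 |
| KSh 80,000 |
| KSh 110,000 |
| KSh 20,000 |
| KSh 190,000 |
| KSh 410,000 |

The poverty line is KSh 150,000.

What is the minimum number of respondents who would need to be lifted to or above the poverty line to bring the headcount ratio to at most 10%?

6 of the 8 respondents are poor, so H = 6/8 = 0.750.
A headcount ratio of at most 10% allows at most ⌊0.10 × 8⌋ = 0 poor respondents.
So at least 6 − 0 = 6 must be lifted.

6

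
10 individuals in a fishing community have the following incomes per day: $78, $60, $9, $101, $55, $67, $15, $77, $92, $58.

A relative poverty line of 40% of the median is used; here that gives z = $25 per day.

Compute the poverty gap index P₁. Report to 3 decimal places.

Poor units: $9, $15 (q = 2 of N = 10).
Relative gaps: (25−9)/25 = 0.6400; (25−15)/25 = 0.4000.
Sum of shortfalls = 1.040000; P₁ averages over all N: 1.040000 / 10 = 0.104.

0.104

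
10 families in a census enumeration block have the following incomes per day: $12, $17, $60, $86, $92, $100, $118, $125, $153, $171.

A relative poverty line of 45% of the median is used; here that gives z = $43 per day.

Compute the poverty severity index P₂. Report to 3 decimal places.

Poor units: $12, $17 (q = 2 of N = 10).
Shortfall ratios: (43−12)/43 = 0.7209; (43−17)/43 = 0.6047.
Squared: 0.5197; 0.3656.
Sum = 0.885343; P₂ = 0.885343 / 10 = 0.089.

0.089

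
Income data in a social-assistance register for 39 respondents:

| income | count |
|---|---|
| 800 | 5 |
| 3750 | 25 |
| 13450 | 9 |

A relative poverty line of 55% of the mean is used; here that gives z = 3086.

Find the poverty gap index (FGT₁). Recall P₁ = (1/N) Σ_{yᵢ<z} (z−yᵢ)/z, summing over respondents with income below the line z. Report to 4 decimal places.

Below z: 5×800 (q = 5 of N = 39).
Normalized shortfalls: (3086−800)/3086 = 0.7408 (×5).
Sum of shortfalls = 3.703824; P₁ averages over all N: 3.703824 / 39 = 0.0950.

0.0950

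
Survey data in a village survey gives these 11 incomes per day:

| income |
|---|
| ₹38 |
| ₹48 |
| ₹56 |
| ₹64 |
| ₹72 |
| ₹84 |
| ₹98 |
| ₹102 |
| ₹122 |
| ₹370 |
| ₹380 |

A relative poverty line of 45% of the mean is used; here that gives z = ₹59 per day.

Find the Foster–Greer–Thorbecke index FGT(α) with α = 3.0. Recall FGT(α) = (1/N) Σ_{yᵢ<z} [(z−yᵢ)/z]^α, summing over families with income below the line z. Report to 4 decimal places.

0.0047

Poor units: ₹38, ₹48, ₹56 (q = 3 of N = 11).
Normalized shortfalls: (59−38)/59 = 0.3559; (59−48)/59 = 0.1864; (59−56)/59 = 0.0508.
Raised to α = 3.0: 0.04509; 0.00648; 0.00013.
Sum = 0.051704; FGT(3.0) = 0.051704 / 11 = 0.0047.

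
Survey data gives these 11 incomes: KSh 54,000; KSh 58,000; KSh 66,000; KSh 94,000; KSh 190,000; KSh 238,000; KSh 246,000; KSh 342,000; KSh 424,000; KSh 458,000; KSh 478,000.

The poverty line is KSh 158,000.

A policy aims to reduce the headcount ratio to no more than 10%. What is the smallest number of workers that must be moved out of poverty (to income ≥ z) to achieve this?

4 of the 11 workers are poor, so H = 4/11 = 0.364.
A headcount ratio of at most 10% allows at most ⌊0.10 × 11⌋ = 1 poor workers.
So at least 4 − 1 = 3 must be lifted.

3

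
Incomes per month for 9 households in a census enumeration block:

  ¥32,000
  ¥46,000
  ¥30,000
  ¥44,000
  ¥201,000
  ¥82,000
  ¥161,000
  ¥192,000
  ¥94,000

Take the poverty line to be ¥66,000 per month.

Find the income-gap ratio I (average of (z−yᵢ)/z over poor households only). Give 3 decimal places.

0.424

Poor units: ¥30,000, ¥32,000, ¥44,000, ¥46,000 (q = 4 of N = 9).
Relative gaps: 0.5455, 0.5152, 0.3333, 0.3030; sum = 1.696970.
I averages over the q = 4 poor units only: 1.696970 / 4 = 0.424.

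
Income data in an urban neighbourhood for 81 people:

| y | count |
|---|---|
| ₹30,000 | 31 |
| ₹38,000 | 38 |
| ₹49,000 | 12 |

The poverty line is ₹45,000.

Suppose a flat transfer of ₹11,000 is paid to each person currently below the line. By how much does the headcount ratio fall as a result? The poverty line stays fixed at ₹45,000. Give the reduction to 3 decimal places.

0.469

Before: below the line — 31×₹30,000, 38×₹38,000; headcount ratio = 0.85185.
After the ₹11,000 transfer: below the line — 31×₹41,000; headcount ratio = 0.38272.
Reduction = 0.85185 − 0.38272 = 0.469.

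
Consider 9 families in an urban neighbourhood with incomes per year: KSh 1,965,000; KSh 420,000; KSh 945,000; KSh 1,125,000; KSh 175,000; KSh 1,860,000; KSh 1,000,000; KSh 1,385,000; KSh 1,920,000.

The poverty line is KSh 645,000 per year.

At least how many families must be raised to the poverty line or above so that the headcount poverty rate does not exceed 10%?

2 of the 9 families are poor, so H = 2/9 = 0.222.
A headcount ratio of at most 10% allows at most ⌊0.10 × 9⌋ = 0 poor families.
So at least 2 − 0 = 2 must be lifted.

2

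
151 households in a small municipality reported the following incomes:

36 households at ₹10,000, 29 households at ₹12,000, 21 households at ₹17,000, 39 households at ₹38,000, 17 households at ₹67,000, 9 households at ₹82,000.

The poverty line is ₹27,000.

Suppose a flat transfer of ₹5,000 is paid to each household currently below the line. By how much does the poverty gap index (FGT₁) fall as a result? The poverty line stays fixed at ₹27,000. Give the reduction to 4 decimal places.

Before: below the line — 36×₹10,000, 29×₹12,000, 21×₹17,000; poverty gap index (FGT₁) = 0.308315.
After the ₹5,000 transfer: below the line — 36×₹15,000, 29×₹17,000, 21×₹22,000; poverty gap index (FGT₁) = 0.202845.
Reduction = 0.308315 − 0.202845 = 0.1055.

0.1055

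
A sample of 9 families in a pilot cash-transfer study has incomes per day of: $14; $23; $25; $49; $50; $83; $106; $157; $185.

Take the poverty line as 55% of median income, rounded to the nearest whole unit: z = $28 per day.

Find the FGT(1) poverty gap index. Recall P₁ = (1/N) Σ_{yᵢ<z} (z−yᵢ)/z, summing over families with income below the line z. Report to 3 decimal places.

Below z: $14, $23, $25 (q = 3 of N = 9).
Shortfall ratios: (28−14)/28 = 0.5000; (28−23)/28 = 0.1786; (28−25)/28 = 0.1071.
Σ = 0.785714. Dividing by the full population N = 9 gives P₁ = 0.087.

0.087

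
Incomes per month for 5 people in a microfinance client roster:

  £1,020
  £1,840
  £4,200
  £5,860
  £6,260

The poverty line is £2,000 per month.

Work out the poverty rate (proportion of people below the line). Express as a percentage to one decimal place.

2 of the 5 people have income below £2,000.
H = 2/5 = 40.0%.

40.0%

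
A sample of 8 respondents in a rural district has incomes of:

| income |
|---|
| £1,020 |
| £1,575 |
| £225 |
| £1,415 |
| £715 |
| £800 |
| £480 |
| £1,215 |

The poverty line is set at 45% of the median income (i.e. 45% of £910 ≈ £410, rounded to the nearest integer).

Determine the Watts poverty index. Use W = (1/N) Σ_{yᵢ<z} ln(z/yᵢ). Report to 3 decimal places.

Below the line: £225 (q = 1 of N = 8).
Log shortfalls: ln(410/225) = 0.6001.
W = 0.600057 / 8 = 0.075.

0.075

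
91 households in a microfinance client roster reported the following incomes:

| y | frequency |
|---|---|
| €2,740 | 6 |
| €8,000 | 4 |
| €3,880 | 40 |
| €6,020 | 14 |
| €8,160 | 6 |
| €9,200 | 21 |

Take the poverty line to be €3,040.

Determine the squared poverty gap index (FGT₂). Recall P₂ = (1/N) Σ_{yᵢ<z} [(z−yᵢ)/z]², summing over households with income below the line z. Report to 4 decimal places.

Below z: 6×€2,740 (q = 6 of N = 91).
Gap ratios (z−y)/z: (3040−2740)/3040 = 0.0987 (×6).
Squared: 0.0097 (×6).
Sum = 0.058431; P₂ = 0.058431 / 91 = 0.0006.

0.0006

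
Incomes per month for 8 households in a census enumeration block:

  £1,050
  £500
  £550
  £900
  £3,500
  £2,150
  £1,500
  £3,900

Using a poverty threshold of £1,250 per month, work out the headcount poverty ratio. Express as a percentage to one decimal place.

4 of the 8 households have income below £1,250.
H = 4/8 = 50.0%.

50.0%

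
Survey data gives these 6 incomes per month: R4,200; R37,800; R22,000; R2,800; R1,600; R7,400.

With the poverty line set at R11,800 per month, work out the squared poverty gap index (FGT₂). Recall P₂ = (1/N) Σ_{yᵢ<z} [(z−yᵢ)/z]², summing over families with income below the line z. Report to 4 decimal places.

0.3138

Incomes under z: R1,600, R2,800, R4,200, R7,400 (q = 4 of N = 6).
Normalized shortfalls: (11800−1600)/11800 = 0.8644; (11800−2800)/11800 = 0.7627; (11800−4200)/11800 = 0.6441; (11800−7400)/11800 = 0.3729.
Squared: 0.7472; 0.5817; 0.4148; 0.1390.
Sum = 1.882792; P₂ = 1.882792 / 6 = 0.3138.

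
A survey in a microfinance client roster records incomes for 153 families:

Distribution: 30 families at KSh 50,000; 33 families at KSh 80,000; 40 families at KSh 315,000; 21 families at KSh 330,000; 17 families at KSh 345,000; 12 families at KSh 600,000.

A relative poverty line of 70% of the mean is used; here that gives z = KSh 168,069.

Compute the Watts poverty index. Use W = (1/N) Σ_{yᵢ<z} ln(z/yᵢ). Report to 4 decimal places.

0.3978

Incomes under z: 30×KSh 50,000, 33×KSh 80,000 (q = 63 of N = 153).
Log gaps: ln(168069/50000) = 1.2124 (×30); ln(168069/80000) = 0.7423 (×33).
W = 60.868031 / 153 = 0.3978.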